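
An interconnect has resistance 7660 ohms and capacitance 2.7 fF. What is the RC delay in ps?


Step 1: tau = R * C
Step 2: tau = 7660 * 2.7 fF = 7660 * 2.7e-15 F
Step 3: tau = 2.0682e-11 s = 20.682 ps

20.682


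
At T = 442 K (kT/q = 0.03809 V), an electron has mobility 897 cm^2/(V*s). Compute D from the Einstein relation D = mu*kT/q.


Step 1: D = mu * (kT/q)
Step 2: D = 897 * 0.03809
Step 3: D = 34.17 cm^2/s

34.17


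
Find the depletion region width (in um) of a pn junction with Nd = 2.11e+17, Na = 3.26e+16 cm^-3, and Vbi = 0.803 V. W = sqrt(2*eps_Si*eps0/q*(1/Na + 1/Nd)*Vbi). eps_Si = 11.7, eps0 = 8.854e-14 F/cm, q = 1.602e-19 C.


Step 1: 1/Na + 1/Nd = 1/3.26e+16 + 1/2.11e+17 = 3.54142e-17
Step 2: 2*eps*eps0/q = 2*11.7*8.854e-14/1.602e-19 = 1.293281e+07
Step 3: W^2 = 1.293281e+07 * 3.54142e-17 * 0.803 = 3.67778e-10
Step 4: W = sqrt(3.67778e-10) = 1.918e-05 cm = 0.1918 um

0.1918


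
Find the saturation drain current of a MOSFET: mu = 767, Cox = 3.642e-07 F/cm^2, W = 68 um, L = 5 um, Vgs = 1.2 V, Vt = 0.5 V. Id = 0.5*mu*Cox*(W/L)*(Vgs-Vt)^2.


Step 1: Overdrive voltage Vov = Vgs - Vt = 1.2 - 0.5 = 0.7 V
Step 2: W/L = 68/5 = 13.6
Step 3: Id = 0.5 * 767 * 3.642e-07 * 13.6 * 0.7^2
Step 4: Id = 9.31e-04 A

9.31e-04


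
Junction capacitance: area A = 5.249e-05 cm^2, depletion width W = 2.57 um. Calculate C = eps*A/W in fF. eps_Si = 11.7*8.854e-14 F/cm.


Step 1: eps_Si = 11.7 * 8.854e-14 = 1.035918e-12 F/cm
Step 2: W in cm = 2.57 * 1e-4 = 2.57e-04 cm
Step 3: C = 1.035918e-12 * 5.249e-05 / 2.57e-04 = 2.115772e-13 F
Step 4: C = 211.58 fF

211.58


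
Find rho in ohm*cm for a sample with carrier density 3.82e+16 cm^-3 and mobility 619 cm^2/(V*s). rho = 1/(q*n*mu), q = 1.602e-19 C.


Step 1: sigma = q * n * mu = 1.602e-19 * 3.82e+16 * 619 = 3.78806e+00 S/cm
Step 2: rho = 1 / sigma = 1 / 3.78806e+00 = 0.264 ohm*cm

0.264


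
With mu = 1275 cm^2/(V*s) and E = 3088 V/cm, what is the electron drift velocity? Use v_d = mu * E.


Step 1: v_d = mu * E
Step 2: v_d = 1275 * 3088 = 3937200
Step 3: v_d = 3.94e+06 cm/s

3.94e+06


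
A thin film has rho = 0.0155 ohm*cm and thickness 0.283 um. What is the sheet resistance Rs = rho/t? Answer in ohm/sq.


Step 1: Convert thickness to cm: t = 0.283 um = 2.8300e-05 cm
Step 2: Rs = rho / t = 0.0155 / 2.8300e-05
Step 3: Rs = 547.7 ohm/sq

547.7


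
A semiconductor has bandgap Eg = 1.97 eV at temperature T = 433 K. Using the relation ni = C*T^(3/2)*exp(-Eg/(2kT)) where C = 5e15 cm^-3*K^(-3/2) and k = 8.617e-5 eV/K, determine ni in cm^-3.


Step 1: Compute kT = 8.617e-5 * 433 = 0.03731161 eV
Step 2: Exponent = -Eg/(2kT) = -1.97/(2*0.03731161) = -26.39929
Step 3: T^(3/2) = 433^1.5 = 9010.15
Step 4: ni = 5e15 * 9010.15 * exp(-26.39929) = 1.54e+08 cm^-3

1.54e+08


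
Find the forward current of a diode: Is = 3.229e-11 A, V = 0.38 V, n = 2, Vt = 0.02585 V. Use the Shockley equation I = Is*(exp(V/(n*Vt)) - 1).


Step 1: V/(n*Vt) = 0.38/(2*0.02585) = 7.3501
Step 2: exp(7.3501) = 1.5564e+03
Step 3: I = 3.229e-11 * (1.5564e+03 - 1) = 5.02e-08 A

5.02e-08


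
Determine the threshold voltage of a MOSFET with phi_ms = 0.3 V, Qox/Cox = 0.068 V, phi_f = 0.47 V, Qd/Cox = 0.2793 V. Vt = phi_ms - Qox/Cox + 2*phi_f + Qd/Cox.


Step 1: Vt = phi_ms - Qox/Cox + 2*phi_f + Qd/Cox
Step 2: Vt = 0.3 - 0.068 + 2*0.47 + 0.2793
Step 3: Vt = 0.3 - 0.068 + 0.94 + 0.2793
Step 4: Vt = 1.4513 V

1.4513


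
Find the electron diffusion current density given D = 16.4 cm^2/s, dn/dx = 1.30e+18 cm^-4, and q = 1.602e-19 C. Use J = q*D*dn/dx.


Step 1: J = q * D * (dn/dx)
Step 2: J = 1.602e-19 * 16.4 * 1.30e+18
Step 3: J = 3.42e+00 A/cm^2

3.42e+00


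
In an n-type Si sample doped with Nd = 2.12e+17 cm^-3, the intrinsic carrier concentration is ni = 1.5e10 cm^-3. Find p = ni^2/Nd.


Step 1: Since Nd >> ni, n ≈ Nd = 2.12e+17 cm^-3
Step 2: p = ni^2 / n = (1.5e10)^2 / 2.12e+17
Step 3: p = 2.25e20 / 2.12e+17 = 1.06e+03 cm^-3

1.06e+03


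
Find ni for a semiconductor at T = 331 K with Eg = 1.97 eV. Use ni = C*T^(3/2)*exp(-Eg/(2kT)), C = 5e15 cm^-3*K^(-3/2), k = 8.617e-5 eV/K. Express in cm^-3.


Step 1: Compute kT = 8.617e-5 * 331 = 0.02852227 eV
Step 2: Exponent = -Eg/(2kT) = -1.97/(2*0.02852227) = -34.53442
Step 3: T^(3/2) = 331^1.5 = 6022.02
Step 4: ni = 5e15 * 6022.02 * exp(-34.53442) = 3.02e+04 cm^-3

3.02e+04


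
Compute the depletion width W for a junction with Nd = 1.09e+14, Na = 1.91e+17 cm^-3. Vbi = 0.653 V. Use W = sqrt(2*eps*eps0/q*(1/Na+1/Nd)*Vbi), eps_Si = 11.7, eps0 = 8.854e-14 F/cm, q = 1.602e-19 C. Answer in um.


Step 1: 1/Na + 1/Nd = 1/1.91e+17 + 1/1.09e+14 = 9.17955e-15
Step 2: 2*eps*eps0/q = 2*11.7*8.854e-14/1.602e-19 = 1.293281e+07
Step 3: W^2 = 1.293281e+07 * 9.17955e-15 * 0.653 = 7.75224e-08
Step 4: W = sqrt(7.75224e-08) = 2.784e-04 cm = 2.784 um

2.784


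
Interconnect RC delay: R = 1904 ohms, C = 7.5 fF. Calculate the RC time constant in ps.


Step 1: tau = R * C
Step 2: tau = 1904 * 7.5 fF = 1904 * 7.5e-15 F
Step 3: tau = 1.428e-11 s = 14.28 ps

14.28


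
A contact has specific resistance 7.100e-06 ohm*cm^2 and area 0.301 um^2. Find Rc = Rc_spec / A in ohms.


Step 1: Convert area to cm^2: 0.301 um^2 = 3.0100e-09 cm^2
Step 2: Rc = Rc_spec / A = 7.100e-06 / 3.0100e-09
Step 3: Rc = 2.36e+03 ohms

2.36e+03


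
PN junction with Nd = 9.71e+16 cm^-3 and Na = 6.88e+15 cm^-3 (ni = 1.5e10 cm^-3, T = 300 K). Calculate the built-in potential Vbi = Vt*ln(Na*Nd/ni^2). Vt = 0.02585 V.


Step 1: Compute Na*Nd/ni^2 = 6.88e+15 * 9.71e+16 / (1.5e10)^2 = 2.9691e+12
Step 2: ln(2.9691e+12) = 28.7193
Step 3: Vbi = 0.02585 * 28.7193 = 0.742 V

0.742


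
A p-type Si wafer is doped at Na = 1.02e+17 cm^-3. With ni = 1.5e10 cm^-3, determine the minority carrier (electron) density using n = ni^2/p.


Step 1: Majority hole concentration p ≈ Na = 1.02e+17 cm^-3
Step 2: n = ni^2 / Na = (1.5e10)^2 / 1.02e+17
Step 3: n = 2.21e+03 cm^-3

2.21e+03


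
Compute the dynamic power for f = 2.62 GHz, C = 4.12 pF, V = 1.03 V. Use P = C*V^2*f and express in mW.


Step 1: V^2 = 1.03^2 = 1.0609 V^2
Step 2: P = C*V^2*f = 4.12e-12 F * 1.0609 * 2.62e9 Hz
Step 3: P = 1.145177896e-02 W
Step 4: P = 11.452 mW

11.452


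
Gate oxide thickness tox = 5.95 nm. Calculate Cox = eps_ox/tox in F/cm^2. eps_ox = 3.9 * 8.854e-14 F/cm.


Step 1: eps_ox = 3.9 * 8.854e-14 = 3.45306e-13 F/cm
Step 2: tox in cm = 5.95 nm * 1e-7 = 5.9500e-07 cm
Step 3: Cox = 3.45306e-13 / 5.9500e-07 = 5.80e-07 F/cm^2

5.80e-07


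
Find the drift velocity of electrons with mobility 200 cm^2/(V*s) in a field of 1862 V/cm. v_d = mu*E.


Step 1: v_d = mu * E
Step 2: v_d = 200 * 1862 = 372400
Step 3: v_d = 3.72e+05 cm/s

3.72e+05


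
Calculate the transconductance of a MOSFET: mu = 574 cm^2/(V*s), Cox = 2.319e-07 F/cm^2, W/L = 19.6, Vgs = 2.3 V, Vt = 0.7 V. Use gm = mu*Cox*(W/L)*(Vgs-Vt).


Step 1: Vov = Vgs - Vt = 2.3 - 0.7 = 1.6 V
Step 2: gm = mu * Cox * (W/L) * Vov
Step 3: gm = 574 * 2.319e-07 * 19.6 * 1.6 = 4.17e-03 S

4.17e-03


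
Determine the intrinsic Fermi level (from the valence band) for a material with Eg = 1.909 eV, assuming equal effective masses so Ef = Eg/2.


Step 1: For an intrinsic semiconductor, the Fermi level sits at midgap.
Step 2: Ef = Eg / 2 = 1.909 / 2 = 0.9545 eV

0.9545


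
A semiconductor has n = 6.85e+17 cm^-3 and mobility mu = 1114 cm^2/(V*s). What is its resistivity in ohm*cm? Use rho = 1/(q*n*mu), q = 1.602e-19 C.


Step 1: sigma = q * n * mu = 1.602e-19 * 6.85e+17 * 1114 = 1.22247e+02 S/cm
Step 2: rho = 1 / sigma = 1 / 1.22247e+02 = 0.00818 ohm*cm

0.00818


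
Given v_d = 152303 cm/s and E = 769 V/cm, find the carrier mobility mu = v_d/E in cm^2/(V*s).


Step 1: mu = v_d / E
Step 2: mu = 152303 / 769
Step 3: mu = 198.05 cm^2/(V*s)

198.05


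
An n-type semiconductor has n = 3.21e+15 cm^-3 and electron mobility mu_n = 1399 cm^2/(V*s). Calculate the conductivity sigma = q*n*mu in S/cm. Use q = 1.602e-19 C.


Step 1: sigma = q * n * mu
Step 2: sigma = 1.602e-19 * 3.21e+15 * 1399
Step 3: sigma = 7.194e-01 S/cm

7.194e-01


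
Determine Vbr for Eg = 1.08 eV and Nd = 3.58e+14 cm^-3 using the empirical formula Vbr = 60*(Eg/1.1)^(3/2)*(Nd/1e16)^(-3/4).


Step 1: Eg/1.1 = 1.08/1.1 = 0.981818
Step 2: (Eg/1.1)^1.5 = 0.981818^1.5 = 0.972851
Step 3: (Nd/1e16)^(-0.75) = (0.0358)^(-0.75) = 12.150320
Step 4: Vbr = 60 * 0.972851 * 12.150320 = 709.2 V

709.2


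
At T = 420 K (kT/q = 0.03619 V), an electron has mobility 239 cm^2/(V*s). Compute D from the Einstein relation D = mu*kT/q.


Step 1: D = mu * (kT/q)
Step 2: D = 239 * 0.03619
Step 3: D = 8.65 cm^2/s

8.65


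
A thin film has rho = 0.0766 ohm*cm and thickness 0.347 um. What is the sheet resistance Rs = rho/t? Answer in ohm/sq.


Step 1: Convert thickness to cm: t = 0.347 um = 3.4700e-05 cm
Step 2: Rs = rho / t = 0.0766 / 3.4700e-05
Step 3: Rs = 2207.5 ohm/sq

2207.5


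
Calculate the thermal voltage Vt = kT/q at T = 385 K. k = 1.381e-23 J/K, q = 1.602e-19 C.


Step 1: kT = 1.381e-23 * 385 = 5.31685e-21 J
Step 2: Vt = kT/q = 5.31685e-21 / 1.602e-19
Step 3: Vt = 0.03319 V

0.03319


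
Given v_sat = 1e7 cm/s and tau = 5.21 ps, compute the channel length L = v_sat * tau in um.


Step 1: tau in seconds = 5.21 ps * 1e-12 = 5.2100e-12 s
Step 2: L = v_sat * tau = 1e7 * 5.2100e-12 = 5.2100e-05 cm
Step 3: L in um = 5.2100e-05 * 1e4 = 0.521 um

0.521


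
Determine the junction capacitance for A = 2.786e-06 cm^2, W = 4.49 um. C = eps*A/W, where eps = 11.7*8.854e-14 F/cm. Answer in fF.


Step 1: eps_Si = 11.7 * 8.854e-14 = 1.035918e-12 F/cm
Step 2: W in cm = 4.49 * 1e-4 = 4.49e-04 cm
Step 3: C = 1.035918e-12 * 2.786e-06 / 4.49e-04 = 6.427767e-15 F
Step 4: C = 6.43 fF

6.43


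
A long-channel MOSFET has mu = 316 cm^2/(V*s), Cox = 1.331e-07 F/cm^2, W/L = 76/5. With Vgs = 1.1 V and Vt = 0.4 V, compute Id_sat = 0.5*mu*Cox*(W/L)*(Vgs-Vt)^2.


Step 1: Overdrive voltage Vov = Vgs - Vt = 1.1 - 0.4 = 0.7 V
Step 2: W/L = 76/5 = 15.2
Step 3: Id = 0.5 * 316 * 1.331e-07 * 15.2 * 0.7^2
Step 4: Id = 1.57e-04 A

1.57e-04


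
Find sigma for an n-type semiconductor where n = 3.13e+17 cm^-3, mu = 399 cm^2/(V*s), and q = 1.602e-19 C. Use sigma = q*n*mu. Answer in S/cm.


Step 1: sigma = q * n * mu
Step 2: sigma = 1.602e-19 * 3.13e+17 * 399
Step 3: sigma = 2.001e+01 S/cm

2.001e+01


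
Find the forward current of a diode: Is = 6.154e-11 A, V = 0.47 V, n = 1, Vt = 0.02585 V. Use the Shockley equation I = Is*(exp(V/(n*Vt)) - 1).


Step 1: V/(n*Vt) = 0.47/(1*0.02585) = 18.1818
Step 2: exp(18.1818) = 7.8751e+07
Step 3: I = 6.154e-11 * (7.8751e+07 - 1) = 4.85e-03 A

4.85e-03


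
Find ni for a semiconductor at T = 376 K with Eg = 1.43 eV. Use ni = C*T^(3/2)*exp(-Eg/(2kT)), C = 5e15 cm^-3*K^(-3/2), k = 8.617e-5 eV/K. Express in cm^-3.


Step 1: Compute kT = 8.617e-5 * 376 = 0.03239992 eV
Step 2: Exponent = -Eg/(2kT) = -1.43/(2*0.03239992) = -22.06796
Step 3: T^(3/2) = 376^1.5 = 7290.91
Step 4: ni = 5e15 * 7290.91 * exp(-22.06796) = 9.50e+09 cm^-3

9.50e+09


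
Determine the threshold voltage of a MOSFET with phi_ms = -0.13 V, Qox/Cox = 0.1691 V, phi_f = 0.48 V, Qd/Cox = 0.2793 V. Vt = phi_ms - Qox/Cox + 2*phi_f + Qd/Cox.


Step 1: Vt = phi_ms - Qox/Cox + 2*phi_f + Qd/Cox
Step 2: Vt = -0.13 - 0.1691 + 2*0.48 + 0.2793
Step 3: Vt = -0.13 - 0.1691 + 0.96 + 0.2793
Step 4: Vt = 0.9402 V

0.9402


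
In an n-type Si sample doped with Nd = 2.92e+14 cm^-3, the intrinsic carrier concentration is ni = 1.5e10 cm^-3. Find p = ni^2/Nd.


Step 1: Since Nd >> ni, n ≈ Nd = 2.92e+14 cm^-3
Step 2: p = ni^2 / n = (1.5e10)^2 / 2.92e+14
Step 3: p = 2.25e20 / 2.92e+14 = 7.71e+05 cm^-3

7.71e+05


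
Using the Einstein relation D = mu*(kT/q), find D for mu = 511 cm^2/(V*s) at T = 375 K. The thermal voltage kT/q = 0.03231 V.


Step 1: D = mu * (kT/q)
Step 2: D = 511 * 0.03231
Step 3: D = 16.51 cm^2/s

16.51


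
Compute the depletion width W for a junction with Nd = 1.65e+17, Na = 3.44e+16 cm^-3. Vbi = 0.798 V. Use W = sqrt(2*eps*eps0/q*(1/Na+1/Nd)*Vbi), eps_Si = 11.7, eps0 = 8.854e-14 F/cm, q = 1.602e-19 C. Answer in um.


Step 1: 1/Na + 1/Nd = 1/3.44e+16 + 1/1.65e+17 = 3.51304e-17
Step 2: 2*eps*eps0/q = 2*11.7*8.854e-14/1.602e-19 = 1.293281e+07
Step 3: W^2 = 1.293281e+07 * 3.51304e-17 * 0.798 = 3.62559e-10
Step 4: W = sqrt(3.62559e-10) = 1.904e-05 cm = 0.1904 um

0.1904


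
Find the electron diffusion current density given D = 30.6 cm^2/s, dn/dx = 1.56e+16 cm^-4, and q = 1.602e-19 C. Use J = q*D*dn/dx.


Step 1: J = q * D * (dn/dx)
Step 2: J = 1.602e-19 * 30.6 * 1.56e+16
Step 3: J = 7.65e-02 A/cm^2

7.65e-02


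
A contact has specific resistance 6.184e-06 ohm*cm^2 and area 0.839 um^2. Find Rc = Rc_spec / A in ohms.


Step 1: Convert area to cm^2: 0.839 um^2 = 8.3900e-09 cm^2
Step 2: Rc = Rc_spec / A = 6.184e-06 / 8.3900e-09
Step 3: Rc = 7.37e+02 ohms

7.37e+02


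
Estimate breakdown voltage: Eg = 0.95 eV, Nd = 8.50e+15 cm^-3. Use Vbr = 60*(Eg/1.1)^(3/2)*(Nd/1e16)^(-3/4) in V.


Step 1: Eg/1.1 = 0.95/1.1 = 0.863636
Step 2: (Eg/1.1)^1.5 = 0.863636^1.5 = 0.802594
Step 3: (Nd/1e16)^(-0.75) = (0.85)^(-0.75) = 1.129629
Step 4: Vbr = 60 * 0.802594 * 1.129629 = 54.4 V

54.4


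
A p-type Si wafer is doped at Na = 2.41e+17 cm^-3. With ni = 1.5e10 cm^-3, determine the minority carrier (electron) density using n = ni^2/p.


Step 1: Majority hole concentration p ≈ Na = 2.41e+17 cm^-3
Step 2: n = ni^2 / Na = (1.5e10)^2 / 2.41e+17
Step 3: n = 9.34e+02 cm^-3

9.34e+02


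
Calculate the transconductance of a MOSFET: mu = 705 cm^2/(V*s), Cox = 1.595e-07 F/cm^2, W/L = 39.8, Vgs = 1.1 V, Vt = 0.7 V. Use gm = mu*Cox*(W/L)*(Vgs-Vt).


Step 1: Vov = Vgs - Vt = 1.1 - 0.7 = 0.4 V
Step 2: gm = mu * Cox * (W/L) * Vov
Step 3: gm = 705 * 1.595e-07 * 39.8 * 0.4 = 1.79e-03 S

1.79e-03


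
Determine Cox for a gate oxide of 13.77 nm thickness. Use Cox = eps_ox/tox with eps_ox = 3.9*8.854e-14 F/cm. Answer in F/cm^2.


Step 1: eps_ox = 3.9 * 8.854e-14 = 3.45306e-13 F/cm
Step 2: tox in cm = 13.77 nm * 1e-7 = 1.3770e-06 cm
Step 3: Cox = 3.45306e-13 / 1.3770e-06 = 2.51e-07 F/cm^2

2.51e-07


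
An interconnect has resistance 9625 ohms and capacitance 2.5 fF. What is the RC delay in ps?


Step 1: tau = R * C
Step 2: tau = 9625 * 2.5 fF = 9625 * 2.5e-15 F
Step 3: tau = 2.40625e-11 s = 24.0625 ps

24.0625


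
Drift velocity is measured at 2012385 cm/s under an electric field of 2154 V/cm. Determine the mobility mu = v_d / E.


Step 1: mu = v_d / E
Step 2: mu = 2012385 / 2154
Step 3: mu = 934.25 cm^2/(V*s)

934.25


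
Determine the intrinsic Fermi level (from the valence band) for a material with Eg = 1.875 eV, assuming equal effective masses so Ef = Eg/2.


Step 1: For an intrinsic semiconductor, the Fermi level sits at midgap.
Step 2: Ef = Eg / 2 = 1.875 / 2 = 0.9375 eV

0.9375


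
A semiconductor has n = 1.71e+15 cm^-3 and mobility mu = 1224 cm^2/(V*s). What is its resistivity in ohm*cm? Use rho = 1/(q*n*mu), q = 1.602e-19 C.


Step 1: sigma = q * n * mu = 1.602e-19 * 1.71e+15 * 1224 = 3.35305e-01 S/cm
Step 2: rho = 1 / sigma = 1 / 3.35305e-01 = 2.982 ohm*cm

2.982


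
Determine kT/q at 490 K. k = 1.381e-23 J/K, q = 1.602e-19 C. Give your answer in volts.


Step 1: kT = 1.381e-23 * 490 = 6.7669e-21 J
Step 2: Vt = kT/q = 6.7669e-21 / 1.602e-19
Step 3: Vt = 0.04224 V

0.04224


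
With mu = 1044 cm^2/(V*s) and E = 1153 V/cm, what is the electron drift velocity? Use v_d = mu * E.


Step 1: v_d = mu * E
Step 2: v_d = 1044 * 1153 = 1203732
Step 3: v_d = 1.20e+06 cm/s

1.20e+06


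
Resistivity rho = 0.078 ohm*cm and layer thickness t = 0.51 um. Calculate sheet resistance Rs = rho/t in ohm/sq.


Step 1: Convert thickness to cm: t = 0.51 um = 5.1000e-05 cm
Step 2: Rs = rho / t = 0.078 / 5.1000e-05
Step 3: Rs = 1529.4 ohm/sq

1529.4


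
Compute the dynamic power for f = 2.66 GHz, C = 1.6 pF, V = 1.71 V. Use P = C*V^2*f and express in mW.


Step 1: V^2 = 1.71^2 = 2.9241 V^2
Step 2: P = C*V^2*f = 1.6e-12 F * 2.9241 * 2.66e9 Hz
Step 3: P = 1.24449696e-02 W
Step 4: P = 12.445 mW

12.445


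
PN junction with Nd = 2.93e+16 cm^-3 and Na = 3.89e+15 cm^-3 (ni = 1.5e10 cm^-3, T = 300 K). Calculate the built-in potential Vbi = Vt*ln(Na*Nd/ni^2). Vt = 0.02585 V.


Step 1: Compute Na*Nd/ni^2 = 3.89e+15 * 2.93e+16 / (1.5e10)^2 = 5.0656e+11
Step 2: ln(5.0656e+11) = 26.9509
Step 3: Vbi = 0.02585 * 26.9509 = 0.697 V

0.697


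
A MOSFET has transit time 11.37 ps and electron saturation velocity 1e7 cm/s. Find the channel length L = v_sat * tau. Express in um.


Step 1: tau in seconds = 11.37 ps * 1e-12 = 1.1370e-11 s
Step 2: L = v_sat * tau = 1e7 * 1.1370e-11 = 1.1370e-04 cm
Step 3: L in um = 1.1370e-04 * 1e4 = 1.137 um

1.137


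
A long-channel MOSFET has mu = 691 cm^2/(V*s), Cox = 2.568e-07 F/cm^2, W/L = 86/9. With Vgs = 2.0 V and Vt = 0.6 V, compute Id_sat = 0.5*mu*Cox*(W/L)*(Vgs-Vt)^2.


Step 1: Overdrive voltage Vov = Vgs - Vt = 2.0 - 0.6 = 1.4 V
Step 2: W/L = 86/9 = 9.55556
Step 3: Id = 0.5 * 691 * 2.568e-07 * 9.55556 * 1.4^2
Step 4: Id = 1.66e-03 A

1.66e-03


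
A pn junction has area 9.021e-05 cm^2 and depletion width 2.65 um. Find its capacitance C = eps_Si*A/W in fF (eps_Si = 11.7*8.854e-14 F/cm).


Step 1: eps_Si = 11.7 * 8.854e-14 = 1.035918e-12 F/cm
Step 2: W in cm = 2.65 * 1e-4 = 2.65e-04 cm
Step 3: C = 1.035918e-12 * 9.021e-05 / 2.65e-04 = 3.526421e-13 F
Step 4: C = 352.64 fF

352.64


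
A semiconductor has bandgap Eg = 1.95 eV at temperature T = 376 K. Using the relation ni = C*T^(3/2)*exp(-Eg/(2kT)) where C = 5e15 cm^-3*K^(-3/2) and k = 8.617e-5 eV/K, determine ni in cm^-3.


Step 1: Compute kT = 8.617e-5 * 376 = 0.03239992 eV
Step 2: Exponent = -Eg/(2kT) = -1.95/(2*0.03239992) = -30.09267
Step 3: T^(3/2) = 376^1.5 = 7290.91
Step 4: ni = 5e15 * 7290.91 * exp(-30.09267) = 3.11e+06 cm^-3

3.11e+06


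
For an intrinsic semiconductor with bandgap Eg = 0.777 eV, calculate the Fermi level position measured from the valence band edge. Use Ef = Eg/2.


Step 1: For an intrinsic semiconductor, the Fermi level sits at midgap.
Step 2: Ef = Eg / 2 = 0.777 / 2 = 0.3885 eV

0.3885


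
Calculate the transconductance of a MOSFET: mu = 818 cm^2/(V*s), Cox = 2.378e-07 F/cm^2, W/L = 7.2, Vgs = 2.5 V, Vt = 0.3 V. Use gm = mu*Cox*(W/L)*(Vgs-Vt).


Step 1: Vov = Vgs - Vt = 2.5 - 0.3 = 2.2 V
Step 2: gm = mu * Cox * (W/L) * Vov
Step 3: gm = 818 * 2.378e-07 * 7.2 * 2.2 = 3.08e-03 S

3.08e-03


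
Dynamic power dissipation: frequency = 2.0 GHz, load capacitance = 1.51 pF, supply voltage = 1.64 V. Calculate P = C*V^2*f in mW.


Step 1: V^2 = 1.64^2 = 2.6896 V^2
Step 2: P = C*V^2*f = 1.51e-12 F * 2.6896 * 2.0e9 Hz
Step 3: P = 8.122592e-03 W
Step 4: P = 8.123 mW

8.123


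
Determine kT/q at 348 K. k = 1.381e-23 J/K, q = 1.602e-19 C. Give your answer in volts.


Step 1: kT = 1.381e-23 * 348 = 4.80588e-21 J
Step 2: Vt = kT/q = 4.80588e-21 / 1.602e-19
Step 3: Vt = 0.03 V

0.03


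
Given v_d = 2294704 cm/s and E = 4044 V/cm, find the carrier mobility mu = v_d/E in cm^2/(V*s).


Step 1: mu = v_d / E
Step 2: mu = 2294704 / 4044
Step 3: mu = 567.43 cm^2/(V*s)

567.43


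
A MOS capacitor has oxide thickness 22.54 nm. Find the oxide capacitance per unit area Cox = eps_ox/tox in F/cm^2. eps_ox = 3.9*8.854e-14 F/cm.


Step 1: eps_ox = 3.9 * 8.854e-14 = 3.45306e-13 F/cm
Step 2: tox in cm = 22.54 nm * 1e-7 = 2.2540e-06 cm
Step 3: Cox = 3.45306e-13 / 2.2540e-06 = 1.53e-07 F/cm^2

1.53e-07


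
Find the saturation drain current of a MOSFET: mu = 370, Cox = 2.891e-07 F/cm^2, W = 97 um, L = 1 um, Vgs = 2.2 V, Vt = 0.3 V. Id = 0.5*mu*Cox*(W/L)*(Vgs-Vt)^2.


Step 1: Overdrive voltage Vov = Vgs - Vt = 2.2 - 0.3 = 1.9 V
Step 2: W/L = 97/1 = 97
Step 3: Id = 0.5 * 370 * 2.891e-07 * 97 * 1.9^2
Step 4: Id = 1.87e-02 A

1.87e-02


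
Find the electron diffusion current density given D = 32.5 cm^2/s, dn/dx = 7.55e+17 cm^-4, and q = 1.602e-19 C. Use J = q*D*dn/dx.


Step 1: J = q * D * (dn/dx)
Step 2: J = 1.602e-19 * 32.5 * 7.55e+17
Step 3: J = 3.93e+00 A/cm^2

3.93e+00


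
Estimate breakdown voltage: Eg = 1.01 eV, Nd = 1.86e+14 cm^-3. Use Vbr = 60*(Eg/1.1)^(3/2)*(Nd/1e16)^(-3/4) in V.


Step 1: Eg/1.1 = 1.01/1.1 = 0.918182
Step 2: (Eg/1.1)^1.5 = 0.918182^1.5 = 0.879819
Step 3: (Nd/1e16)^(-0.75) = (0.0186)^(-0.75) = 19.854790
Step 4: Vbr = 60 * 0.879819 * 19.854790 = 1048.1 V

1048.1


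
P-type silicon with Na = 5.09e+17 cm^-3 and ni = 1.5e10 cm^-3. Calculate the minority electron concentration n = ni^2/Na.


Step 1: Majority hole concentration p ≈ Na = 5.09e+17 cm^-3
Step 2: n = ni^2 / Na = (1.5e10)^2 / 5.09e+17
Step 3: n = 4.42e+02 cm^-3

4.42e+02


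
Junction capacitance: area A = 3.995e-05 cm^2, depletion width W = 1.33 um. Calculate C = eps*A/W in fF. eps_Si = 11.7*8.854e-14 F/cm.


Step 1: eps_Si = 11.7 * 8.854e-14 = 1.035918e-12 F/cm
Step 2: W in cm = 1.33 * 1e-4 = 1.33e-04 cm
Step 3: C = 1.035918e-12 * 3.995e-05 / 1.33e-04 = 3.111648e-13 F
Step 4: C = 311.16 fF

311.16


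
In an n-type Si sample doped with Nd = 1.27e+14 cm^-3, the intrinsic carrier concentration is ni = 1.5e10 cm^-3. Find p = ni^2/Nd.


Step 1: Since Nd >> ni, n ≈ Nd = 1.27e+14 cm^-3
Step 2: p = ni^2 / n = (1.5e10)^2 / 1.27e+14
Step 3: p = 2.25e20 / 1.27e+14 = 1.77e+06 cm^-3

1.77e+06


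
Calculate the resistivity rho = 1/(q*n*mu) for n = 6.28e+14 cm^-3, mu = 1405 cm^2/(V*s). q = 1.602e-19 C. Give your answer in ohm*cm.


Step 1: sigma = q * n * mu = 1.602e-19 * 6.28e+14 * 1405 = 1.41351e-01 S/cm
Step 2: rho = 1 / sigma = 1 / 1.41351e-01 = 7.075 ohm*cm

7.075


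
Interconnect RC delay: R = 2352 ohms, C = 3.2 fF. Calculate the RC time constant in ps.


Step 1: tau = R * C
Step 2: tau = 2352 * 3.2 fF = 2352 * 3.2e-15 F
Step 3: tau = 7.5264e-12 s = 7.5264 ps

7.5264


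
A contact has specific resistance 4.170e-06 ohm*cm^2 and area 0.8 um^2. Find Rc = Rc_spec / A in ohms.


Step 1: Convert area to cm^2: 0.8 um^2 = 8.0000e-09 cm^2
Step 2: Rc = Rc_spec / A = 4.170e-06 / 8.0000e-09
Step 3: Rc = 5.21e+02 ohms

5.21e+02


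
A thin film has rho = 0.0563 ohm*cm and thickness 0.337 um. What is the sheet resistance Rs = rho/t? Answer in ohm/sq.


Step 1: Convert thickness to cm: t = 0.337 um = 3.3700e-05 cm
Step 2: Rs = rho / t = 0.0563 / 3.3700e-05
Step 3: Rs = 1670.6 ohm/sq

1670.6


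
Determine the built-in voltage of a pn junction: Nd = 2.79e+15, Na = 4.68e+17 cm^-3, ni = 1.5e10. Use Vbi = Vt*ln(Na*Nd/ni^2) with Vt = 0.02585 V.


Step 1: Compute Na*Nd/ni^2 = 4.68e+17 * 2.79e+15 / (1.5e10)^2 = 5.8032e+12
Step 2: ln(5.8032e+12) = 29.3894
Step 3: Vbi = 0.02585 * 29.3894 = 0.76 V

0.76


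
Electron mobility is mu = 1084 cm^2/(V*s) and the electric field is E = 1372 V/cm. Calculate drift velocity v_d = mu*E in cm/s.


Step 1: v_d = mu * E
Step 2: v_d = 1084 * 1372 = 1487248
Step 3: v_d = 1.49e+06 cm/s

1.49e+06


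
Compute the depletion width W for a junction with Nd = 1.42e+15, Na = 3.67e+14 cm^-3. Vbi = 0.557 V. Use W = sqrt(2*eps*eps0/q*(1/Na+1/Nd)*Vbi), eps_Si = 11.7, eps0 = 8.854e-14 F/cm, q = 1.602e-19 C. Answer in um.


Step 1: 1/Na + 1/Nd = 1/3.67e+14 + 1/1.42e+15 = 3.42902e-15
Step 2: 2*eps*eps0/q = 2*11.7*8.854e-14/1.602e-19 = 1.293281e+07
Step 3: W^2 = 1.293281e+07 * 3.42902e-15 * 0.557 = 2.47012e-08
Step 4: W = sqrt(2.47012e-08) = 1.572e-04 cm = 1.572 um

1.572


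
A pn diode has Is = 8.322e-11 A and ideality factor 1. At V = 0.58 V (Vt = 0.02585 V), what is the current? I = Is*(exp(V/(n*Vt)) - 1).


Step 1: V/(n*Vt) = 0.58/(1*0.02585) = 22.4371
Step 2: exp(22.4371) = 5.5502e+09
Step 3: I = 8.322e-11 * (5.5502e+09 - 1) = 4.62e-01 A

4.62e-01


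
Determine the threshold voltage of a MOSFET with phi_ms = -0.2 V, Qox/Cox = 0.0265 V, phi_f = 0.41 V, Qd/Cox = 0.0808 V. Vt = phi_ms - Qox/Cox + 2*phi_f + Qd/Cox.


Step 1: Vt = phi_ms - Qox/Cox + 2*phi_f + Qd/Cox
Step 2: Vt = -0.2 - 0.0265 + 2*0.41 + 0.0808
Step 3: Vt = -0.2 - 0.0265 + 0.82 + 0.0808
Step 4: Vt = 0.6743 V

0.6743


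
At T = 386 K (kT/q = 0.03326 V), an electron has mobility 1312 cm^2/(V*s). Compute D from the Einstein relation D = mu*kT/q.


Step 1: D = mu * (kT/q)
Step 2: D = 1312 * 0.03326
Step 3: D = 43.64 cm^2/s

43.64


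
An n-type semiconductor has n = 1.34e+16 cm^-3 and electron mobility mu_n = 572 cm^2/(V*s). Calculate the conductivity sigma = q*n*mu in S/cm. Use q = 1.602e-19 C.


Step 1: sigma = q * n * mu
Step 2: sigma = 1.602e-19 * 1.34e+16 * 572
Step 3: sigma = 1.228e+00 S/cm

1.228e+00


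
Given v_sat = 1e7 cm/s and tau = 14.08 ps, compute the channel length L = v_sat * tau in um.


Step 1: tau in seconds = 14.08 ps * 1e-12 = 1.4080e-11 s
Step 2: L = v_sat * tau = 1e7 * 1.4080e-11 = 1.4080e-04 cm
Step 3: L in um = 1.4080e-04 * 1e4 = 1.408 um

1.408


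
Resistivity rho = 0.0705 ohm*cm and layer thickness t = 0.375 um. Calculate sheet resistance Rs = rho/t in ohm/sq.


Step 1: Convert thickness to cm: t = 0.375 um = 3.7500e-05 cm
Step 2: Rs = rho / t = 0.0705 / 3.7500e-05
Step 3: Rs = 1880.0 ohm/sq

1880.0


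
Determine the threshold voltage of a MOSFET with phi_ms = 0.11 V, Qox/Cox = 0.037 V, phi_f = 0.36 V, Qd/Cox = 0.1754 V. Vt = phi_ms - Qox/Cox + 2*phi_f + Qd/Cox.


Step 1: Vt = phi_ms - Qox/Cox + 2*phi_f + Qd/Cox
Step 2: Vt = 0.11 - 0.037 + 2*0.36 + 0.1754
Step 3: Vt = 0.11 - 0.037 + 0.72 + 0.1754
Step 4: Vt = 0.9684 V

0.9684


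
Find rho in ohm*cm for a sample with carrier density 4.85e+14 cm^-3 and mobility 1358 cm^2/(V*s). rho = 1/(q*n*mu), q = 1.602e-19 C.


Step 1: sigma = q * n * mu = 1.602e-19 * 4.85e+14 * 1358 = 1.05513e-01 S/cm
Step 2: rho = 1 / sigma = 1 / 1.05513e-01 = 9.478 ohm*cm

9.478


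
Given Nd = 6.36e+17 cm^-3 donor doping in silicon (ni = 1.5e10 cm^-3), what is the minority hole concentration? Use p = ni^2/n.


Step 1: Since Nd >> ni, n ≈ Nd = 6.36e+17 cm^-3
Step 2: p = ni^2 / n = (1.5e10)^2 / 6.36e+17
Step 3: p = 2.25e20 / 6.36e+17 = 3.54e+02 cm^-3

3.54e+02


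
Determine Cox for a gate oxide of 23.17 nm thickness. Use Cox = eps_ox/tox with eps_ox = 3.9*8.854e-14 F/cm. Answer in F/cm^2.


Step 1: eps_ox = 3.9 * 8.854e-14 = 3.45306e-13 F/cm
Step 2: tox in cm = 23.17 nm * 1e-7 = 2.3170e-06 cm
Step 3: Cox = 3.45306e-13 / 2.3170e-06 = 1.49e-07 F/cm^2

1.49e-07


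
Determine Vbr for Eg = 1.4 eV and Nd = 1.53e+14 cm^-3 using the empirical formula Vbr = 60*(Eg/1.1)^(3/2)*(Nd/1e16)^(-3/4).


Step 1: Eg/1.1 = 1.4/1.1 = 1.272727
Step 2: (Eg/1.1)^1.5 = 1.272727^1.5 = 1.435830
Step 3: (Nd/1e16)^(-0.75) = (0.0153)^(-0.75) = 22.986954
Step 4: Vbr = 60 * 1.435830 * 22.986954 = 1980.3 V

1980.3


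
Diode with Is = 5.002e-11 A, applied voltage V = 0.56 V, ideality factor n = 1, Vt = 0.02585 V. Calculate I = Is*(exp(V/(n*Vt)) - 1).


Step 1: V/(n*Vt) = 0.56/(1*0.02585) = 21.6634
Step 2: exp(21.6634) = 2.5603e+09
Step 3: I = 5.002e-11 * (2.5603e+09 - 1) = 1.28e-01 A

1.28e-01


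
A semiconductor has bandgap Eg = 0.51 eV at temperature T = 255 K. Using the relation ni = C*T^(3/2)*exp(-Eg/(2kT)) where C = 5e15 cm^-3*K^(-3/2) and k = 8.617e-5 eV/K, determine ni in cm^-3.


Step 1: Compute kT = 8.617e-5 * 255 = 0.02197335 eV
Step 2: Exponent = -Eg/(2kT) = -0.51/(2*0.02197335) = -11.60497
Step 3: T^(3/2) = 255^1.5 = 4072.02
Step 4: ni = 5e15 * 4072.02 * exp(-11.60497) = 1.86e+14 cm^-3

1.86e+14


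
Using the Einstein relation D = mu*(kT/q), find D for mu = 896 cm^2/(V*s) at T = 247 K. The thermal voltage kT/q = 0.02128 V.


Step 1: D = mu * (kT/q)
Step 2: D = 896 * 0.02128
Step 3: D = 19.07 cm^2/s

19.07


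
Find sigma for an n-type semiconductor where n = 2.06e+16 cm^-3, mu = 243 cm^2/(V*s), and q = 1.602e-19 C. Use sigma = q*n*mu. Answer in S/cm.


Step 1: sigma = q * n * mu
Step 2: sigma = 1.602e-19 * 2.06e+16 * 243
Step 3: sigma = 8.019e-01 S/cm

8.019e-01


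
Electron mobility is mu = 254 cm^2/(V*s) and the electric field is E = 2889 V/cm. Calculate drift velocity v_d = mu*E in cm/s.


Step 1: v_d = mu * E
Step 2: v_d = 254 * 2889 = 733806
Step 3: v_d = 7.34e+05 cm/s

7.34e+05


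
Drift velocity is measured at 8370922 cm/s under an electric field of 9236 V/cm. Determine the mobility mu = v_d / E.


Step 1: mu = v_d / E
Step 2: mu = 8370922 / 9236
Step 3: mu = 906.34 cm^2/(V*s)

906.34


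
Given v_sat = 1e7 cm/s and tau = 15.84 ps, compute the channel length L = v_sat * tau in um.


Step 1: tau in seconds = 15.84 ps * 1e-12 = 1.5840e-11 s
Step 2: L = v_sat * tau = 1e7 * 1.5840e-11 = 1.5840e-04 cm
Step 3: L in um = 1.5840e-04 * 1e4 = 1.584 um

1.584


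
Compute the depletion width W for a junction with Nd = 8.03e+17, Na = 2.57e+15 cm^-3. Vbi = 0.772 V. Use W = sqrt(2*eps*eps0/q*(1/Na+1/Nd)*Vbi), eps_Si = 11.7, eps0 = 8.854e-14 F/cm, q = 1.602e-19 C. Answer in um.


Step 1: 1/Na + 1/Nd = 1/2.57e+15 + 1/8.03e+17 = 3.90350e-16
Step 2: 2*eps*eps0/q = 2*11.7*8.854e-14/1.602e-19 = 1.293281e+07
Step 3: W^2 = 1.293281e+07 * 3.90350e-16 * 0.772 = 3.89730e-09
Step 4: W = sqrt(3.89730e-09) = 6.243e-05 cm = 0.6243 um

0.6243


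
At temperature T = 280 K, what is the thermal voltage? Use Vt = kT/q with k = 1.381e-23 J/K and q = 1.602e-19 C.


Step 1: kT = 1.381e-23 * 280 = 3.8668e-21 J
Step 2: Vt = kT/q = 3.8668e-21 / 1.602e-19
Step 3: Vt = 0.02414 V

0.02414


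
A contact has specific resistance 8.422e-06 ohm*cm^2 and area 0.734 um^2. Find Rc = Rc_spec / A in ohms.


Step 1: Convert area to cm^2: 0.734 um^2 = 7.3400e-09 cm^2
Step 2: Rc = Rc_spec / A = 8.422e-06 / 7.3400e-09
Step 3: Rc = 1.15e+03 ohms

1.15e+03


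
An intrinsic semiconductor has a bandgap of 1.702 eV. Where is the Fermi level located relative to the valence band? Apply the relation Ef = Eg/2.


Step 1: For an intrinsic semiconductor, the Fermi level sits at midgap.
Step 2: Ef = Eg / 2 = 1.702 / 2 = 0.851 eV

0.851


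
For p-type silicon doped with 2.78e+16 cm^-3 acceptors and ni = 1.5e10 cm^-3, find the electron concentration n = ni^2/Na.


Step 1: Majority hole concentration p ≈ Na = 2.78e+16 cm^-3
Step 2: n = ni^2 / Na = (1.5e10)^2 / 2.78e+16
Step 3: n = 8.09e+03 cm^-3

8.09e+03


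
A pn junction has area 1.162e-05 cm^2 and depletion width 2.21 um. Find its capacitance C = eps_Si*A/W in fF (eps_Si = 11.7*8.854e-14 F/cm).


Step 1: eps_Si = 11.7 * 8.854e-14 = 1.035918e-12 F/cm
Step 2: W in cm = 2.21 * 1e-4 = 2.21e-04 cm
Step 3: C = 1.035918e-12 * 1.162e-05 / 2.21e-04 = 5.446772e-14 F
Step 4: C = 54.47 fF

54.47


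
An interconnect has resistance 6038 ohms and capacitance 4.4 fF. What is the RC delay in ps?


Step 1: tau = R * C
Step 2: tau = 6038 * 4.4 fF = 6038 * 4.4e-15 F
Step 3: tau = 2.65672e-11 s = 26.5672 ps

26.5672


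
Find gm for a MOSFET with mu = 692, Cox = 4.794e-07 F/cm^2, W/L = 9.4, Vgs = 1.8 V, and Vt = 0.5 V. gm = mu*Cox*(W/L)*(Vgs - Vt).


Step 1: Vov = Vgs - Vt = 1.8 - 0.5 = 1.3 V
Step 2: gm = mu * Cox * (W/L) * Vov
Step 3: gm = 692 * 4.794e-07 * 9.4 * 1.3 = 4.05e-03 S

4.05e-03


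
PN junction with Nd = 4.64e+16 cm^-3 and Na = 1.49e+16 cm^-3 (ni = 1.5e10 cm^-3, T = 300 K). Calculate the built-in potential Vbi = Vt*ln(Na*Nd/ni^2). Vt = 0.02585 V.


Step 1: Compute Na*Nd/ni^2 = 1.49e+16 * 4.64e+16 / (1.5e10)^2 = 3.0727e+12
Step 2: ln(3.0727e+12) = 28.7536
Step 3: Vbi = 0.02585 * 28.7536 = 0.743 V

0.743


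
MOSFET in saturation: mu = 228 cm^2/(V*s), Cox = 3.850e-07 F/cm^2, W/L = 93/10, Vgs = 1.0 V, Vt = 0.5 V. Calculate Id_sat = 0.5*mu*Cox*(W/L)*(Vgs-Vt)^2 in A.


Step 1: Overdrive voltage Vov = Vgs - Vt = 1.0 - 0.5 = 0.5 V
Step 2: W/L = 93/10 = 9.3
Step 3: Id = 0.5 * 228 * 3.850e-07 * 9.3 * 0.5^2
Step 4: Id = 1.02e-04 A

1.02e-04


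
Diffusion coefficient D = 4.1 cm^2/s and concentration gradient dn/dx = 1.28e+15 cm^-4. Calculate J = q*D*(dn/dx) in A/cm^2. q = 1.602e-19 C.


Step 1: J = q * D * (dn/dx)
Step 2: J = 1.602e-19 * 4.1 * 1.28e+15
Step 3: J = 8.41e-04 A/cm^2

8.41e-04


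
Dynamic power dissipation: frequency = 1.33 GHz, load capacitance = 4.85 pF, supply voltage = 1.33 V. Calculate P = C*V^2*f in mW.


Step 1: V^2 = 1.33^2 = 1.7689 V^2
Step 2: P = C*V^2*f = 4.85e-12 F * 1.7689 * 1.33e9 Hz
Step 3: P = 1.141028945e-02 W
Step 4: P = 11.41 mW

11.41


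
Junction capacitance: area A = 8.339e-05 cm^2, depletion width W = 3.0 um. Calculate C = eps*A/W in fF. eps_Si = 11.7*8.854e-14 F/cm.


Step 1: eps_Si = 11.7 * 8.854e-14 = 1.035918e-12 F/cm
Step 2: W in cm = 3.0 * 1e-4 = 3.00e-04 cm
Step 3: C = 1.035918e-12 * 8.339e-05 / 3.00e-04 = 2.879507e-13 F
Step 4: C = 287.95 fF

287.95


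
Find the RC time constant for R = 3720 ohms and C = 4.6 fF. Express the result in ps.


Step 1: tau = R * C
Step 2: tau = 3720 * 4.6 fF = 3720 * 4.6e-15 F
Step 3: tau = 1.7112e-11 s = 17.112 ps

17.112


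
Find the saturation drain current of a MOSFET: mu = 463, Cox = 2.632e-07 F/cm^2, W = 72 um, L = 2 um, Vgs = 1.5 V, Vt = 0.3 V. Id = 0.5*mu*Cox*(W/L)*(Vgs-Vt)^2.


Step 1: Overdrive voltage Vov = Vgs - Vt = 1.5 - 0.3 = 1.2 V
Step 2: W/L = 72/2 = 36
Step 3: Id = 0.5 * 463 * 2.632e-07 * 36 * 1.2^2
Step 4: Id = 3.16e-03 A

3.16e-03


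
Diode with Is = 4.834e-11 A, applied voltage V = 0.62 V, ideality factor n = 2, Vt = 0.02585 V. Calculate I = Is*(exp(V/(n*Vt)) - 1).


Step 1: V/(n*Vt) = 0.62/(2*0.02585) = 11.9923
Step 2: exp(11.9923) = 1.6151e+05
Step 3: I = 4.834e-11 * (1.6151e+05 - 1) = 7.81e-06 A

7.81e-06


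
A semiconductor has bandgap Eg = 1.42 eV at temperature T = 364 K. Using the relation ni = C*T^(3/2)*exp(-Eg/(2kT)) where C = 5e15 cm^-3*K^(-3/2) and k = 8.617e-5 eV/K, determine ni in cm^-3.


Step 1: Compute kT = 8.617e-5 * 364 = 0.03136588 eV
Step 2: Exponent = -Eg/(2kT) = -1.42/(2*0.03136588) = -22.63606
Step 3: T^(3/2) = 364^1.5 = 6944.68
Step 4: ni = 5e15 * 6944.68 * exp(-22.63606) = 5.13e+09 cm^-3

5.13e+09


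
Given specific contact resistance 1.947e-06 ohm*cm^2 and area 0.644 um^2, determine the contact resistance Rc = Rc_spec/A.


Step 1: Convert area to cm^2: 0.644 um^2 = 6.4400e-09 cm^2
Step 2: Rc = Rc_spec / A = 1.947e-06 / 6.4400e-09
Step 3: Rc = 3.02e+02 ohms

3.02e+02


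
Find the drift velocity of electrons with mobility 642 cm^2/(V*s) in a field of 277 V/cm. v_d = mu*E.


Step 1: v_d = mu * E
Step 2: v_d = 642 * 277 = 177834
Step 3: v_d = 1.78e+05 cm/s

1.78e+05


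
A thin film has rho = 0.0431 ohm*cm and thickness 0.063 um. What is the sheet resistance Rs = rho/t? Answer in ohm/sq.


Step 1: Convert thickness to cm: t = 0.063 um = 6.3000e-06 cm
Step 2: Rs = rho / t = 0.0431 / 6.3000e-06
Step 3: Rs = 6841.3 ohm/sq

6841.3


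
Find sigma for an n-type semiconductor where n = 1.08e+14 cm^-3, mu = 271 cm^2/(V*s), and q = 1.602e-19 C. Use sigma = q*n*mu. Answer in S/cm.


Step 1: sigma = q * n * mu
Step 2: sigma = 1.602e-19 * 1.08e+14 * 271
Step 3: sigma = 4.689e-03 S/cm

4.689e-03


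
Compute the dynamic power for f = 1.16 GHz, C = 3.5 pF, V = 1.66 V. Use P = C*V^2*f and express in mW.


Step 1: V^2 = 1.66^2 = 2.7556 V^2
Step 2: P = C*V^2*f = 3.5e-12 F * 2.7556 * 1.16e9 Hz
Step 3: P = 1.1187736e-02 W
Step 4: P = 11.188 mW

11.188


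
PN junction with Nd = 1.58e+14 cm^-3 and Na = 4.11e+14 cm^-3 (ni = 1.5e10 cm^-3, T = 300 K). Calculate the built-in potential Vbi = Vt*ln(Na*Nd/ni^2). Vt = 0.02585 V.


Step 1: Compute Na*Nd/ni^2 = 4.11e+14 * 1.58e+14 / (1.5e10)^2 = 2.8861e+08
Step 2: ln(2.8861e+08) = 19.4806
Step 3: Vbi = 0.02585 * 19.4806 = 0.504 V

0.504


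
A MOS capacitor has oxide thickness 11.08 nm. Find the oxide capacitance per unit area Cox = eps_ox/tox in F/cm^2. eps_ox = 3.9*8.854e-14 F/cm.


Step 1: eps_ox = 3.9 * 8.854e-14 = 3.45306e-13 F/cm
Step 2: tox in cm = 11.08 nm * 1e-7 = 1.1080e-06 cm
Step 3: Cox = 3.45306e-13 / 1.1080e-06 = 3.12e-07 F/cm^2

3.12e-07


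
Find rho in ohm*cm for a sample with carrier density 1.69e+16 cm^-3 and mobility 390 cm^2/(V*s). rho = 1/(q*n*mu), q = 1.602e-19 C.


Step 1: sigma = q * n * mu = 1.602e-19 * 1.69e+16 * 390 = 1.05588e+00 S/cm
Step 2: rho = 1 / sigma = 1 / 1.05588e+00 = 0.9471 ohm*cm

0.9471


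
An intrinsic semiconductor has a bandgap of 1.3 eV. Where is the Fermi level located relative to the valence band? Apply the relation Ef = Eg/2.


Step 1: For an intrinsic semiconductor, the Fermi level sits at midgap.
Step 2: Ef = Eg / 2 = 1.3 / 2 = 0.65 eV

0.65


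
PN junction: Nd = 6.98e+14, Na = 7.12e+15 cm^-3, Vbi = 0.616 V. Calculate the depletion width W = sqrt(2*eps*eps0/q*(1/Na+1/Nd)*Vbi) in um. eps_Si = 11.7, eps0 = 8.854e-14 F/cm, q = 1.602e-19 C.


Step 1: 1/Na + 1/Nd = 1/7.12e+15 + 1/6.98e+14 = 1.57311e-15
Step 2: 2*eps*eps0/q = 2*11.7*8.854e-14/1.602e-19 = 1.293281e+07
Step 3: W^2 = 1.293281e+07 * 1.57311e-15 * 0.616 = 1.25324e-08
Step 4: W = sqrt(1.25324e-08) = 1.119e-04 cm = 1.119 um

1.119


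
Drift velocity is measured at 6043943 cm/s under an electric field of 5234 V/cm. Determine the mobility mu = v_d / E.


Step 1: mu = v_d / E
Step 2: mu = 6043943 / 5234
Step 3: mu = 1154.75 cm^2/(V*s)

1154.75


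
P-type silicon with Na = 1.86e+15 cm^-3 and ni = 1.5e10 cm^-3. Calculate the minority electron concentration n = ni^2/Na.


Step 1: Majority hole concentration p ≈ Na = 1.86e+15 cm^-3
Step 2: n = ni^2 / Na = (1.5e10)^2 / 1.86e+15
Step 3: n = 1.21e+05 cm^-3

1.21e+05


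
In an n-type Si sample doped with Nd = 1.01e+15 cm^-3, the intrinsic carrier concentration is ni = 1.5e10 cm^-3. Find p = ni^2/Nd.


Step 1: Since Nd >> ni, n ≈ Nd = 1.01e+15 cm^-3
Step 2: p = ni^2 / n = (1.5e10)^2 / 1.01e+15
Step 3: p = 2.25e20 / 1.01e+15 = 2.23e+05 cm^-3

2.23e+05


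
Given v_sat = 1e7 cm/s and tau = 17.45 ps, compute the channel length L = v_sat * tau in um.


Step 1: tau in seconds = 17.45 ps * 1e-12 = 1.7450e-11 s
Step 2: L = v_sat * tau = 1e7 * 1.7450e-11 = 1.7450e-04 cm
Step 3: L in um = 1.7450e-04 * 1e4 = 1.745 um

1.745


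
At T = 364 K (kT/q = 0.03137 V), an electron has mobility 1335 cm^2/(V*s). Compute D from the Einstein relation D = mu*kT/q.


Step 1: D = mu * (kT/q)
Step 2: D = 1335 * 0.03137
Step 3: D = 41.88 cm^2/s

41.88


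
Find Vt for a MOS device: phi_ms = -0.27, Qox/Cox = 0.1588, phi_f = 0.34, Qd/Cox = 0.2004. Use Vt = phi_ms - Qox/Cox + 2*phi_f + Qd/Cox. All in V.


Step 1: Vt = phi_ms - Qox/Cox + 2*phi_f + Qd/Cox
Step 2: Vt = -0.27 - 0.1588 + 2*0.34 + 0.2004
Step 3: Vt = -0.27 - 0.1588 + 0.68 + 0.2004
Step 4: Vt = 0.4516 V

0.4516


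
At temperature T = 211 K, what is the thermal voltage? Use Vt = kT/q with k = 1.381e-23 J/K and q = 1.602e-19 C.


Step 1: kT = 1.381e-23 * 211 = 2.91391e-21 J
Step 2: Vt = kT/q = 2.91391e-21 / 1.602e-19
Step 3: Vt = 0.01819 V

0.01819


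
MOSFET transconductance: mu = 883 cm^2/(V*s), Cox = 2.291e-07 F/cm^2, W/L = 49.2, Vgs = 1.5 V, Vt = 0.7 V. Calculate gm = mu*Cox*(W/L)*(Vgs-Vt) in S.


Step 1: Vov = Vgs - Vt = 1.5 - 0.7 = 0.8 V
Step 2: gm = mu * Cox * (W/L) * Vov
Step 3: gm = 883 * 2.291e-07 * 49.2 * 0.8 = 7.96e-03 S

7.96e-03


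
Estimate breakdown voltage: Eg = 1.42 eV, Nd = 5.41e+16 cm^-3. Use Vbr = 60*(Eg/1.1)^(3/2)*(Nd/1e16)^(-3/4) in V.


Step 1: Eg/1.1 = 1.42/1.1 = 1.290909
Step 2: (Eg/1.1)^1.5 = 1.290909^1.5 = 1.466707
Step 3: (Nd/1e16)^(-0.75) = (5.41)^(-0.75) = 0.281905
Step 4: Vbr = 60 * 1.466707 * 0.281905 = 24.8 V

24.8


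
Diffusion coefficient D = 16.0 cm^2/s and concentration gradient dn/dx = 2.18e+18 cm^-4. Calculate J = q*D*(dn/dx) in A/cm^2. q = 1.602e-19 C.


Step 1: J = q * D * (dn/dx)
Step 2: J = 1.602e-19 * 16.0 * 2.18e+18
Step 3: J = 5.59e+00 A/cm^2

5.59e+00


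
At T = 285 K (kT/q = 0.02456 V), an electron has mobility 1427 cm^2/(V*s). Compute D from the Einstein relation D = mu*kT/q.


Step 1: D = mu * (kT/q)
Step 2: D = 1427 * 0.02456
Step 3: D = 35.05 cm^2/s

35.05


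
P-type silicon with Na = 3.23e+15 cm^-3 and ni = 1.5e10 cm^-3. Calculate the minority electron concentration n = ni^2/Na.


Step 1: Majority hole concentration p ≈ Na = 3.23e+15 cm^-3
Step 2: n = ni^2 / Na = (1.5e10)^2 / 3.23e+15
Step 3: n = 6.97e+04 cm^-3

6.97e+04
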